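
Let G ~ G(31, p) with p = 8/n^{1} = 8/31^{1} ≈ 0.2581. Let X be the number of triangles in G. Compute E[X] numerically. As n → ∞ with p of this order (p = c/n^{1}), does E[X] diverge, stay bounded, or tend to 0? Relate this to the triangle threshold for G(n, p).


Number of potential triangles: C(31, 3) = 4495.
Each occurs with probability p³ ≈ (0.2581)³ ≈ 1.718640e-02.
By linearity: E[X] = C(31, 3)·p³ ≈ 4495 · 1.718640e-02 ≈ 77.2529.
Here α = 1, so p = 8/n is exactly at the triangle threshold p ~ 1/n. Asymptotically E[X] → c³/6 = 8³/6 = 256/3 ≈ 85.3333, a bounded constant. In this regime the triangle count is asymptotically Poisson(c³/6).

E[X] ≈ 77.2529; in regime p = Θ(1/n^{1}) E[X] stays bounded (at the triangle threshold p ~ 1/n).


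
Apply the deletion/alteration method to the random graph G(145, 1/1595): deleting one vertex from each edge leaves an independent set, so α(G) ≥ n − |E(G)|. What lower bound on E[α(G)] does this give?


E[|E(G)|] = C(145, 2)·p = 10440 · (1/1595) = 72/11.
E[α(G)] ≥ n − E[|E(G)|] = 145 − 72/11 = 1523/11.
Numerically: ≈ 138.4545.
(This is only a lower bound; the true E[α(G)] may be larger.)

E[α(G)] ≥ 1523/11 ≈ 138.4545.


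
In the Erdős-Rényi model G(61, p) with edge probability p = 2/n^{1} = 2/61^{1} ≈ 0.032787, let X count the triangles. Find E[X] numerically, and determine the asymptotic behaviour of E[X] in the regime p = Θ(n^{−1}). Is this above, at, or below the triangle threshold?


Number of potential triangles: C(61, 3) = 35990.
Each occurs with probability p³ ≈ (0.032787)³ ≈ 3.5245241e-05.
By linearity: E[X] = C(61, 3)·p³ ≈ 35990 · 3.5245241e-05 ≈ 1.26848.
Here α = 1, so p = 2/n is exactly at the triangle threshold p ~ 1/n. Asymptotically E[X] → c³/6 = 2³/6 = 4/3 ≈ 1.33333, a bounded constant. In this regime the triangle count is asymptotically Poisson(c³/6).

E[X] ≈ 1.26848; in regime p = Θ(1/n^{1}) E[X] stays bounded (at the triangle threshold p ~ 1/n).


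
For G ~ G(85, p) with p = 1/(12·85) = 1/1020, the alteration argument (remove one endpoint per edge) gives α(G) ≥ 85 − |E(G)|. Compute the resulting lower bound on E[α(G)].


E[|E(G)|] = C(85, 2)·p = 3570 · (1/1020) = 7/2.
E[α(G)] ≥ n − E[|E(G)|] = 85 − 7/2 = 163/2.
Numerically: ≈ 81.5000.
(This is only a lower bound; the true E[α(G)] may be larger.)

E[α(G)] ≥ 163/2 ≈ 81.5000.


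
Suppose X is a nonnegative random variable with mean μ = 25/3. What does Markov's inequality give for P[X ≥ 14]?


μ = E[X] = 25/3, a = 14.
Markov: P[X ≥ 14] ≤ μ/a = (25/3)/14 = 25/42.
Numerically: ≈ 0.595238.
(Since a = 14 > μ = 8.333333, the bound 25/42 is < 1 and informative.)

P[X ≥ 14] ≤ 25/42 ≈ 0.595238.


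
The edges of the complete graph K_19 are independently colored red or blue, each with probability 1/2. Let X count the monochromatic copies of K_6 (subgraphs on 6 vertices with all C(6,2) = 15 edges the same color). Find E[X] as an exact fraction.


Let X = Σ_S X_S over the C(19, 6) = 27132 subsets S of size 6, where X_S = 1 if the K_6 on S is monochromatic.
For a fixed S, the K_6 on S has C(6, 2) = 15 edges. P[all 15 edges red] = (1/2)^15, and likewise for blue, so P[monochromatic] = 2·(1/2)^15 = 2^{1 − 15} = 1/16384.
By linearity: E[X] = C(19, 6) · 2^{1 − 15} = 27132 · 1/16384 = 6783/4096.
Numerically: E[X] ≈ 1.65601.

E[X] = C(19,6)·2^(1−C(6,2)) = 6783/4096 ≈ 1.65601.


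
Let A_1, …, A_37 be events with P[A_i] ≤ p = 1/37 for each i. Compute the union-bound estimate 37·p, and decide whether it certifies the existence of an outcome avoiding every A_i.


Union bound: P[∪_{i=1}^{37} A_i] ≤ Σ_i P[A_i] ≤ 37·p = 37·(1/37) = 1.
Numerically: 1 ≈ 1.000.
Is 1 < 1? NO.
Since the bound 1 is ≥ 1, the union bound is uninformative here; it does NOT by itself certify existence.

37·p = 1 ≈ 1.000; existence NOT certified by the union bound.


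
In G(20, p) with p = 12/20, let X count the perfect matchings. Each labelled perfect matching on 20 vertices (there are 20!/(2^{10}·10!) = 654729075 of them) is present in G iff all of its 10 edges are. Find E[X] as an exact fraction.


K_20 has 20!/(2^{10}·10!) = 654729075 labelled perfect matchings.
For each such perfect matching H, let X_H = 1 if all 10 edges of H are present in G. Then P[X_H = 1] = p^{10} = (3/5)^{10} = 59049/9765625.
By linearity: E[X] = Σ_H E[X_H] = 654729075 · p^{10} = 654729075 · 59049/9765625 = 1546443885987/390625.
Numerically: E[X] ≈ 3.96e+06.

E[X] = 654729075 · (3/5)^{10} = 1546443885987/390625 ≈ 3.96e+06.


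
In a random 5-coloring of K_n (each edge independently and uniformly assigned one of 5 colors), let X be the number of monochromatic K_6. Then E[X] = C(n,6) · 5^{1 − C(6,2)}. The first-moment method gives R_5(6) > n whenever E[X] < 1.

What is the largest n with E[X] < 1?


We need C(n, 6) · 5^{1 − 15} < 1, i.e. C(n, 6) < 5^{15 − 1} = 6103515625.
Check values of n near the boundary:
  n = 124: C(124, 6) = 4465475476; 4465475476 < 6103515625? YES
  n = 125: C(125, 6) = 4690625500; 4690625500 < 6103515625? YES
  n = 126: C(126, 6) = 4925156775; 4925156775 < 6103515625? YES
  n = 127: C(127, 6) = 5169379425; 5169379425 < 6103515625? YES
  n = 128: C(128, 6) = 5423611200; 5423611200 < 6103515625? YES
  n = 129: C(129, 6) = 5688177600; 5688177600 < 6103515625? YES
  n = 130: C(130, 6) = 5963412000; 5963412000 < 6103515625? YES
  n = 131: C(131, 6) = 6249655776; 6249655776 < 6103515625? NO
The largest n with C(n, 6) < 6103515625 is n = 130 (where E[X] = 47707296/48828125 ≈ 0.977045). Hence R_5(6) > 130, i.e. R_5(6) ≥ 131.

Largest n = 130; hence R_5(6) > 130.


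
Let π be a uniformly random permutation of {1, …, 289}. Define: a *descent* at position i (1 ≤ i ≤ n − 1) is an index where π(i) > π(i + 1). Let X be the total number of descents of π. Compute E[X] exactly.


Write X = Σ X_I over i = 1, …, 288, with X_I the indicator of one descent.
There are 288 indicators.
For each fixed i, the pair (π(i), π(i+1)) is a uniformly random ordered pair of distinct values from {1, …, 289}; by symmetry P[π(i) > π(i+1)] = 1/2.
By linearity: E[X] = 288 · (1/2) = (289 − 1) · (1/2) = 144 ≈ 144.0000.

E[X] = 144 = 144.0000.


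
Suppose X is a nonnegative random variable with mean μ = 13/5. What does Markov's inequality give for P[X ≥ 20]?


μ = E[X] = 13/5, a = 20.
Markov: P[X ≥ 20] ≤ μ/a = (13/5)/20 = 13/100.
Numerically: ≈ 0.1300.
(Since a = 20 > μ = 2.6000, the bound 13/100 is < 1 and informative.)

P[X ≥ 20] ≤ 13/100 ≈ 0.1300.


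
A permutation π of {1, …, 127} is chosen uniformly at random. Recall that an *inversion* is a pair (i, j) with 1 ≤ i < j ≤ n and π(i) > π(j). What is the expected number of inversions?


Write X = Σ X_I over the C(127, 2) = 8001 pairs i < j, with X_I the indicator of one inversion.
There are 8001 indicators.
For each fixed pair i < j, the values π(i) and π(j) are two distinct elements of {1, …, 127} in uniformly random order; by symmetry P[π(i) > π(j)] = 1/2.
By linearity: E[X] = 8001 · (1/2) = C(127, 2) · (1/2) = 8001/2 = 8001/2 ≈ 4000.500.

E[X] = 8001/2 = 4000.500.


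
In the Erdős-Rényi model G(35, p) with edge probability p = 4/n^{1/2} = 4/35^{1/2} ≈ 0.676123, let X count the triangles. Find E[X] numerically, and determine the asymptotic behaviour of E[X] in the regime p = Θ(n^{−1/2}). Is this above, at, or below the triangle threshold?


Number of potential triangles: C(35, 3) = 6545.
Each occurs with probability p³ ≈ (0.676123)³ ≈ 3.09084985e-01.
By linearity: E[X] = C(35, 3)·p³ ≈ 6545 · 3.09084985e-01 ≈ 2022.961224.
Since α = 1/2 < 1, p = c/n^{1/2} ≫ 1/n is above the triangle threshold p ~ 1/n. Asymptotically E[X] ~ (c³/6)·n^{3(1−α)} = (4³/6)·n^{1.5} → ∞; triangles are abundant w.h.p.

E[X] ≈ 2022.961224; in regime p = Θ(1/n^{1/2}) E[X] diverges (above the triangle threshold p ~ 1/n).


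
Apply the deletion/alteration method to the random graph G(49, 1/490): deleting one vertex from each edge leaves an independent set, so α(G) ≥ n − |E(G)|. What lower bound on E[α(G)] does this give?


E[|E(G)|] = C(49, 2)·p = 1176 · (1/490) = 12/5.
E[α(G)] ≥ n − E[|E(G)|] = 49 − 12/5 = 233/5.
Numerically: ≈ 46.60000.
(This is only a lower bound; the true E[α(G)] may be larger.)

E[α(G)] ≥ 233/5 ≈ 46.60000.


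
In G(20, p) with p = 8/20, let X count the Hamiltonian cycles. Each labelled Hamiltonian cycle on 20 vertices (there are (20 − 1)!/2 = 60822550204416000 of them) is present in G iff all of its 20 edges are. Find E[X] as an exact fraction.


K_20 has (20 − 1)!/2 = 60822550204416000 labelled Hamiltonian cycles.
For each such Hamiltonian cycle H, let X_H = 1 if all 20 edges of H are present in G. Then P[X_H = 1] = p^{20} = (2/5)^{20} = 1048576/95367431640625.
By linearity of expectation: E[X] = Σ_H E[X_H] = 60822550204416000 · p^{20} = 60822550204416000 · 1048576/95367431640625 = 510216531225165692928/762939453125.
Numerically: E[X] ≈ 6.6875e+08.

E[X] = 60822550204416000 · (2/5)^{20} = 510216531225165692928/762939453125 ≈ 6.6875e+08.


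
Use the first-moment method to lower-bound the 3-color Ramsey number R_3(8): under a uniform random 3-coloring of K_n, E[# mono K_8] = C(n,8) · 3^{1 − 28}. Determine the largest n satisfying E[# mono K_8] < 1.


We need C(n, 8) · 3^{1 − 28} < 1, i.e. C(n, 8) < 3^{28 − 1} = 7625597484987.
Check values of n near the boundary:
  n = 155: C(155, 8) = 6876747915675; 6876747915675 < 7625597484987? YES
  n = 156: C(156, 8) = 7248464019225; 7248464019225 < 7625597484987? YES
  n = 157: C(157, 8) = 7637643295425; 7637643295425 < 7625597484987? NO
  n = 158: C(158, 8) = 8044984271181; 8044984271181 < 7625597484987? NO
The largest n with C(n, 8) < 7625597484987 is n = 156 (where E[X] = 805384891025/847288609443 ≈ 0.9505). Hence R_3(8) > 156, i.e. R_3(8) ≥ 157.

Largest n = 156; hence R_3(8) > 156.


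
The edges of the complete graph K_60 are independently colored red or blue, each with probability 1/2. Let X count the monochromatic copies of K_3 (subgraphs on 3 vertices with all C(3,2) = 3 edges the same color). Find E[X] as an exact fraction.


Let X = Σ_S X_S over the C(60, 3) = 34220 subsets S of size 3, where X_S = 1 if the K_3 on S is monochromatic.
For a fixed S, the K_3 on S has C(3, 2) = 3 edges. P[all 3 edges red] = (1/2)^3, and likewise for blue, so P[monochromatic] = 2·(1/2)^3 = 2^{1 − 3} = 1/4.
By linearity of expectation: E[X] = C(60, 3) · 2^{1 − 3} = 34220 · 1/4 = 8555.
Numerically: E[X] ≈ 8555.000.

E[X] = C(60,3)·2^(1−C(3,2)) = 8555 ≈ 8555.000.


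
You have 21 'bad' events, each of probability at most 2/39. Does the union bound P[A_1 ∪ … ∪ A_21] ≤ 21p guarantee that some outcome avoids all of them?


Union bound: P[∪_{i=1}^{21} A_i] ≤ Σ_i P[A_i] ≤ 21·p = 21·(2/39) = 14/13.
Numerically: 14/13 ≈ 1.076923.
Is 14/13 < 1? NO.
Since the bound 14/13 is ≥ 1, the union bound is uninformative here; it does NOT by itself certify existence.

21·p = 14/13 ≈ 1.076923; existence NOT certified by the union bound.


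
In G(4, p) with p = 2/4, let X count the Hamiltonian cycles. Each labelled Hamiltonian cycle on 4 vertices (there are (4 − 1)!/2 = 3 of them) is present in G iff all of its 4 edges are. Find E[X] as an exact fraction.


K_4 has (4 − 1)!/2 = 3 labelled Hamiltonian cycles.
For each such Hamiltonian cycle H, let X_H = 1 if all 4 edges of H are present in G. Then P[X_H = 1] = p^{4} = (1/2)^{4} = 1/16.
Summing the indicators: E[X] = Σ_H E[X_H] = 3 · p^{4} = 3 · 1/16 = 3/16.
Numerically: E[X] ≈ 0.1875.

E[X] = 3 · (1/2)^{4} = 3/16 ≈ 0.1875.


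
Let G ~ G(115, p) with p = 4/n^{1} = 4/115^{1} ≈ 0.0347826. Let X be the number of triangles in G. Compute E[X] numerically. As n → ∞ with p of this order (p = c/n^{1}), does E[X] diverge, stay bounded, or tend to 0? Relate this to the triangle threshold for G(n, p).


Number of potential triangles: C(115, 3) = 246905.
Each occurs with probability p³ ≈ (0.0347826)³ ≈ 4.20810389e-05.
By linearity: E[X] = C(115, 3)·p³ ≈ 246905 · 4.20810389e-05 ≈ 10.390019.
Here α = 1, so p = 4/n is exactly at the triangle threshold p ~ 1/n. Asymptotically E[X] → c³/6 = 4³/6 = 32/3 ≈ 10.666667, a bounded constant. In this regime the triangle count is asymptotically Poisson(c³/6).

E[X] ≈ 10.390019; in regime p = Θ(1/n^{1}) E[X] stays bounded (at the triangle threshold p ~ 1/n).


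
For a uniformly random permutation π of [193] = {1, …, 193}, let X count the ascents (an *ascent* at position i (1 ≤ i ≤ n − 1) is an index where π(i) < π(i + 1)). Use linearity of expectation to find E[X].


Write X = Σ X_I over i = 1, …, 192, with X_I the indicator of one ascent.
There are 192 indicators.
For each fixed i, the pair (π(i), π(i+1)) is a uniformly random ordered pair of distinct values from {1, …, 193}; by symmetry P[π(i) < π(i+1)] = 1/2.
By linearity: E[X] = 192 · (1/2) = (193 − 1) · (1/2) = 96 ≈ 96.0000.

E[X] = 96 = 96.0000.


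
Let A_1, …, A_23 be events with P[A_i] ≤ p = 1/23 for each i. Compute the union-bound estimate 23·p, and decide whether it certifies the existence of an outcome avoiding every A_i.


Union bound: P[∪_{i=1}^{23} A_i] ≤ Σ_i P[A_i] ≤ 23·p = 23·(1/23) = 1.
Numerically: 1 ≈ 1.0000.
Is 1 < 1? NO.
Since the bound 1 is ≥ 1, the union bound is uninformative here; it does NOT by itself certify existence.

23·p = 1 ≈ 1.0000; existence NOT certified by the union bound.


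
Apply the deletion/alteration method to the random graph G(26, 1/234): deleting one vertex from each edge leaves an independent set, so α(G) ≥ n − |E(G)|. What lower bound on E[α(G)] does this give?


E[|E(G)|] = C(26, 2)·p = 325 · (1/234) = 25/18.
E[α(G)] ≥ n − E[|E(G)|] = 26 − 25/18 = 443/18.
Numerically: ≈ 24.611111.
(This is only a lower bound; the true E[α(G)] may be larger.)

E[α(G)] ≥ 443/18 ≈ 24.611111.


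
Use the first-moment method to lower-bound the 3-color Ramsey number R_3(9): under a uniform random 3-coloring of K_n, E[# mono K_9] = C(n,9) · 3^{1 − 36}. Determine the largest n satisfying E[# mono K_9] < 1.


We need C(n, 9) · 3^{1 − 36} < 1, i.e. C(n, 9) < 3^{36 − 1} = 50031545098999707.
Check values of n near the boundary:
  n = 297: C(297, 9) = 43842345008337645; 43842345008337645 < 50031545098999707? YES
  n = 298: C(298, 9) = 45207677551849890; 45207677551849890 < 50031545098999707? YES
  n = 299: C(299, 9) = 46610674441390059; 46610674441390059 < 50031545098999707? YES
  n = 300: C(300, 9) = 48052241692154700; 48052241692154700 < 50031545098999707? YES
  n = 301: C(301, 9) = 49533303936090975; 49533303936090975 < 50031545098999707? YES
  n = 302: C(302, 9) = 51054804739588650; 51054804739588650 < 50031545098999707? NO
  n = 303: C(303, 9) = 52617706925494425; 52617706925494425 < 50031545098999707? NO
  n = 304: C(304, 9) = 54222992899492560; 54222992899492560 < 50031545098999707? NO
The largest n with C(n, 9) < 50031545098999707 is n = 301 (where E[X] = 16511101312030325/16677181699666569 ≈ 0.990). Hence R_3(9) > 301, i.e. R_3(9) ≥ 302.

Largest n = 301; hence R_3(9) > 301.


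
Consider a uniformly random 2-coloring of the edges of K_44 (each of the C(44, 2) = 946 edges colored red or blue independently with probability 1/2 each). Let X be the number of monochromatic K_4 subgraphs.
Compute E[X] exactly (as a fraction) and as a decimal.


Let X = Σ_S X_S over the C(44, 4) = 135751 subsets S of size 4, where X_S = 1 if the K_4 on S is monochromatic.
For a fixed S, the K_4 on S has C(4, 2) = 6 edges. P[all 6 edges red] = (1/2)^6, and likewise for blue, so P[monochromatic] = 2·(1/2)^6 = 2^{1 − 6} = 1/32.
By linearity: E[X] = C(44, 4) · 2^{1 − 6} = 135751 · 1/32 = 135751/32.
Numerically: E[X] ≈ 4242.21875.

E[X] = C(44,4)·2^(1−C(4,2)) = 135751/32 ≈ 4242.21875.


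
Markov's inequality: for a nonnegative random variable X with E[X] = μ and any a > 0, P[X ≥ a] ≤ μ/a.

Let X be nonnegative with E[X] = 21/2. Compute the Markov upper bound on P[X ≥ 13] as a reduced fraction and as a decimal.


μ = E[X] = 21/2, a = 13.
Markov: P[X ≥ 13] ≤ μ/a = (21/2)/13 = 21/26.
Numerically: ≈ 0.80769.
(Since a = 13 > μ = 10.50000, the bound 21/26 is < 1 and informative.)

P[X ≥ 13] ≤ 21/26 ≈ 0.80769.


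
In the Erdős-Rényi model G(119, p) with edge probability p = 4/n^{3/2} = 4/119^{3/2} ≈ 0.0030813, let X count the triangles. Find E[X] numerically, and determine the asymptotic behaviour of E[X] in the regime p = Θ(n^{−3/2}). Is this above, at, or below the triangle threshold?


Number of potential triangles: C(119, 3) = 273819.
Each occurs with probability p³ ≈ (0.0030813)³ ≈ 2.9256249e-08.
By linearity: E[X] = C(119, 3)·p³ ≈ 273819 · 2.9256249e-08 ≈ 0.00801.
Since α = 3/2 > 1, p = c/n^{3/2} = o(1/n) is below the triangle threshold p ~ 1/n. Asymptotically E[X] ~ (c³/6)·n^{3(1−α)} = (4³/6)·n^{-1.5} → 0, so by Markov's inequality G has no triangles w.h.p.

E[X] ≈ 0.00801; in regime p = Θ(1/n^{3/2}) E[X] tends to 0 (below the triangle threshold p ~ 1/n).


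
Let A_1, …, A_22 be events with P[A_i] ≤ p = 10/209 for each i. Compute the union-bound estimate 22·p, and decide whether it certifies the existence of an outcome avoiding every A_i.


Union bound: P[∪_{i=1}^{22} A_i] ≤ Σ_i P[A_i] ≤ 22·p = 22·(10/209) = 20/19.
Numerically: 20/19 ≈ 1.053.
Is 20/19 < 1? NO.
Since the bound 20/19 is ≥ 1, the union bound is uninformative here; it does NOT by itself certify existence.

22·p = 20/19 ≈ 1.053; existence NOT certified by the union bound.


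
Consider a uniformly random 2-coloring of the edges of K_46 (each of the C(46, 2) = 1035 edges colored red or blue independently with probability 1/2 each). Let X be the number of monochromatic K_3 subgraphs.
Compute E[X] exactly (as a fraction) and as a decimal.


Let X = Σ_S X_S over the C(46, 3) = 15180 subsets S of size 3, where X_S = 1 if the K_3 on S is monochromatic.
For a fixed S, the K_3 on S has C(3, 2) = 3 edges. P[all 3 edges red] = (1/2)^3, and likewise for blue, so P[monochromatic] = 2·(1/2)^3 = 2^{1 − 3} = 1/4.
By linearity of expectation: E[X] = C(46, 3) · 2^{1 − 3} = 15180 · 1/4 = 3795.
Numerically: E[X] ≈ 3795.0000.

E[X] = C(46,3)·2^(1−C(3,2)) = 3795 ≈ 3795.0000.


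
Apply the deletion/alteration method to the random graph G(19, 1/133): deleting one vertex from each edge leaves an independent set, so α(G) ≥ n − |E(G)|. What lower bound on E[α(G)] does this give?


E[|E(G)|] = C(19, 2)·p = 171 · (1/133) = 9/7.
E[α(G)] ≥ n − E[|E(G)|] = 19 − 9/7 = 124/7.
Numerically: ≈ 17.71429.
(This is only a lower bound; the true E[α(G)] may be larger.)

E[α(G)] ≥ 124/7 ≈ 17.71429.


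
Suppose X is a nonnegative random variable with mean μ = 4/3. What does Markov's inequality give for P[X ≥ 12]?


μ = E[X] = 4/3, a = 12.
Markov: P[X ≥ 12] ≤ μ/a = (4/3)/12 = 1/9.
Numerically: ≈ 0.111.
(Since a = 12 > μ = 1.333, the bound 1/9 is < 1 and informative.)

P[X ≥ 12] ≤ 1/9 ≈ 0.111.


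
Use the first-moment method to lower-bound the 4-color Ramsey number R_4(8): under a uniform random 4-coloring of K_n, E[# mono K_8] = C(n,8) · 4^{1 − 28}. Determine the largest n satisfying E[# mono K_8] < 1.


We need C(n, 8) · 4^{1 − 28} < 1, i.e. C(n, 8) < 4^{28 − 1} = 18014398509481984.
Check values of n near the boundary:
  n = 406: C(406, 8) = 17082453897995850; 17082453897995850 < 18014398509481984? YES
  n = 407: C(407, 8) = 17424959239309050; 17424959239309050 < 18014398509481984? YES
  n = 408: C(408, 8) = 17773458424095231; 17773458424095231 < 18014398509481984? YES
  n = 409: C(409, 8) = 18128041135797879; 18128041135797879 < 18014398509481984? NO
  n = 410: C(410, 8) = 18488798173326195; 18488798173326195 < 18014398509481984? NO
  n = 411: C(411, 8) = 18855821462126715; 18855821462126715 < 18014398509481984? NO
The largest n with C(n, 8) < 18014398509481984 is n = 408 (where E[X] = 17773458424095231/18014398509481984 ≈ 0.98663). Hence R_4(8) > 408, i.e. R_4(8) ≥ 409.

Largest n = 408; hence R_4(8) > 408.


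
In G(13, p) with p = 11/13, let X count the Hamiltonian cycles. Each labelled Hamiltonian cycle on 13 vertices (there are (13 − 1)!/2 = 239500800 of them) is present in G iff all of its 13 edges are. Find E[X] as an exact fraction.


K_13 has (13 − 1)!/2 = 239500800 labelled Hamiltonian cycles.
For each such Hamiltonian cycle H, let X_H = 1 if all 13 edges of H are present in G. Then P[X_H = 1] = p^{13} = (11/13)^{13} = 34522712143931/302875106592253.
By linearity of expectation: E[X] = Σ_H E[X_H] = 239500800 · p^{13} = 239500800 · 34522712143931/302875106592253 = 8268217176641189644800/302875106592253.
Numerically: E[X] ≈ 2.7299e+07.

E[X] = 239500800 · (11/13)^{13} = 8268217176641189644800/302875106592253 ≈ 2.7299e+07.


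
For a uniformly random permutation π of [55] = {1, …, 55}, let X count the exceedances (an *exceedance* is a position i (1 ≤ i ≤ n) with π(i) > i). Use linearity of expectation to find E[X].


Write X = Σ_{i=1}^{55} X_i, where X_i = 1_{π(i) > i}.
For each fixed i, π(i) is uniform over {1, …, 55} (marginal of a uniform permutation), so P[π(i) > i] = (n − i)/n. Summing: Σ_{i=1}^{55} (n − i)/n = (0 + 1 + … + 54)/55 = 55(55 − 1)/(2·55) = (55 − 1)/2.
Hence E[X] = Σ_{i=1}^{55} (55 − i)/55 = 27 ≈ 27.00000.

E[X] = 27 = 27.00000.


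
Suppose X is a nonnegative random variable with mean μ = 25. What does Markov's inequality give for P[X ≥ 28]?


μ = E[X] = 25, a = 28.
Markov: P[X ≥ 28] ≤ μ/a = (25)/28 = 25/28.
Numerically: ≈ 0.893.
(Since a = 28 > μ = 25.000, the bound 25/28 is < 1 and informative.)

P[X ≥ 28] ≤ 25/28 ≈ 0.893.


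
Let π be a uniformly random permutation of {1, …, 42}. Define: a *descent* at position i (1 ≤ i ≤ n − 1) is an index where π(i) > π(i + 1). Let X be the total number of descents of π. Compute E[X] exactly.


Write X = Σ X_I over i = 1, …, 41, with X_I the indicator of one descent.
There are 41 indicators.
For each fixed i, the pair (π(i), π(i+1)) is a uniformly random ordered pair of distinct values from {1, …, 42}; by symmetry P[π(i) > π(i+1)] = 1/2.
By linearity: E[X] = 41 · (1/2) = (42 − 1) · (1/2) = 41/2 ≈ 20.50000.

E[X] = 41/2 = 20.50000.


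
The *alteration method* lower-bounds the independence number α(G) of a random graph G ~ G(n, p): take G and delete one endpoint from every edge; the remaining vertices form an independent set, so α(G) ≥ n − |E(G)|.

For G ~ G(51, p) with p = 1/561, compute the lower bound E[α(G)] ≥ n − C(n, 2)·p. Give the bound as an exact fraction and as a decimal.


E[|E(G)|] = C(51, 2)·p = 1275 · (1/561) = 25/11.
E[α(G)] ≥ n − E[|E(G)|] = 51 − 25/11 = 536/11.
Numerically: ≈ 48.72727.
(This is only a lower bound; the true E[α(G)] may be larger.)

E[α(G)] ≥ 536/11 ≈ 48.72727.


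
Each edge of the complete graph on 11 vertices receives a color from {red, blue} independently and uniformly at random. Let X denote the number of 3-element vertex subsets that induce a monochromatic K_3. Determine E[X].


Let X = Σ_S X_S over the C(11, 3) = 165 subsets S of size 3, where X_S = 1 if the K_3 on S is monochromatic.
For a fixed S, the K_3 on S has C(3, 2) = 3 edges. P[all 3 edges red] = (1/2)^3, and likewise for blue, so P[monochromatic] = 2·(1/2)^3 = 2^{1 − 3} = 1/4.
By linearity of expectation: E[X] = C(11, 3) · 2^{1 − 3} = 165 · 1/4 = 165/4.
Numerically: E[X] ≈ 41.2500.

E[X] = C(11,3)·2^(1−C(3,2)) = 165/4 ≈ 41.2500.


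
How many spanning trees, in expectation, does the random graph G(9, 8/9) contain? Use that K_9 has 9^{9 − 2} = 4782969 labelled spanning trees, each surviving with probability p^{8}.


K_9 has 9^{9 − 2} = 4782969 labelled spanning trees.
For each such spanning tree H, let X_H = 1 if all 8 edges of H are present in G. Then P[X_H = 1] = p^{8} = (8/9)^{8} = 16777216/43046721.
Summing the indicators: E[X] = Σ_H E[X_H] = 4782969 · p^{8} = 4782969 · 16777216/43046721 = 16777216/9.
Numerically: E[X] ≈ 1.864e+06.

E[X] = 4782969 · (8/9)^{8} = 16777216/9 ≈ 1.864e+06.


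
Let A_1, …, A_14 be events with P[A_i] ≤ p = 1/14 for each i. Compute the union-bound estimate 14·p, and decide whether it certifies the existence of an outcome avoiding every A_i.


Union bound: P[∪_{i=1}^{14} A_i] ≤ Σ_i P[A_i] ≤ 14·p = 14·(1/14) = 1.
Numerically: 1 ≈ 1.0000.
Is 1 < 1? NO.
Since the bound 1 is ≥ 1, the union bound is uninformative here; it does NOT by itself certify existence.

14·p = 1 ≈ 1.0000; existence NOT certified by the union bound.


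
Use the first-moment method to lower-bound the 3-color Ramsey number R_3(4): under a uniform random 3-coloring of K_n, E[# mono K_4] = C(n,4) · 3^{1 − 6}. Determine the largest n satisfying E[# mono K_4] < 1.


We need C(n, 4) · 3^{1 − 6} < 1, i.e. C(n, 4) < 3^{6 − 1} = 243.
Check values of n near the boundary:
  n = 4: C(4, 4) = 1; 1 < 243? YES
  n = 5: C(5, 4) = 5; 5 < 243? YES
  n = 6: C(6, 4) = 15; 15 < 243? YES
  n = 7: C(7, 4) = 35; 35 < 243? YES
  n = 8: C(8, 4) = 70; 70 < 243? YES
  n = 9: C(9, 4) = 126; 126 < 243? YES
  n = 10: C(10, 4) = 210; 210 < 243? YES
  n = 11: C(11, 4) = 330; 330 < 243? NO
  n = 12: C(12, 4) = 495; 495 < 243? NO
The largest n with C(n, 4) < 243 is n = 10 (where E[X] = 70/81 ≈ 0.864198). Hence R_3(4) > 10, i.e. R_3(4) ≥ 11.

Largest n = 10; hence R_3(4) > 10.


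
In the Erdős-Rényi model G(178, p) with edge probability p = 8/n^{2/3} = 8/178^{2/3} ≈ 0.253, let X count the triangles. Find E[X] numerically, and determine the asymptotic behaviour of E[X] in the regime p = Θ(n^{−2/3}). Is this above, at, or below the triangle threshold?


Number of potential triangles: C(178, 3) = 924176.
Each occurs with probability p³ ≈ (0.253)³ ≈ 1.61596e-02.
By linearity: E[X] = C(178, 3)·p³ ≈ 924176 · 1.61596e-02 ≈ 14934.292.
Since α = 2/3 < 1, p = c/n^{2/3} ≫ 1/n is above the triangle threshold p ~ 1/n. Asymptotically E[X] ~ (c³/6)·n^{3(1−α)} = (8³/6)·n^{1} → ∞; triangles are abundant w.h.p.

E[X] ≈ 14934.292; in regime p = Θ(1/n^{2/3}) E[X] diverges (above the triangle threshold p ~ 1/n).


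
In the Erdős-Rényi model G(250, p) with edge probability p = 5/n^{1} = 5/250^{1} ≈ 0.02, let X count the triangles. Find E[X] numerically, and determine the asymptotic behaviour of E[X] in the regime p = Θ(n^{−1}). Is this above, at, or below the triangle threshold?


Number of potential triangles: C(250, 3) = 2573000.
Each occurs with probability p³ ≈ (0.02)³ ≈ 8.00000000e-06.
By linearity: E[X] = C(250, 3)·p³ ≈ 2573000 · 8.00000000e-06 ≈ 20.584000.
Here α = 1, so p = 5/n is exactly at the triangle threshold p ~ 1/n. Asymptotically E[X] → c³/6 = 5³/6 = 125/6 ≈ 20.833333, a bounded constant. In this regime the triangle count is asymptotically Poisson(c³/6).

E[X] ≈ 20.584000; in regime p = Θ(1/n^{1}) E[X] stays bounded (at the triangle threshold p ~ 1/n).


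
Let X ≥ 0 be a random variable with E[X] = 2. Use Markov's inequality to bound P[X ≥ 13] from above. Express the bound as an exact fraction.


μ = E[X] = 2, a = 13.
Markov: P[X ≥ 13] ≤ μ/a = (2)/13 = 2/13.
Numerically: ≈ 0.154.
(Since a = 13 > μ = 2.000, the bound 2/13 is < 1 and informative.)

P[X ≥ 13] ≤ 2/13 ≈ 0.154.


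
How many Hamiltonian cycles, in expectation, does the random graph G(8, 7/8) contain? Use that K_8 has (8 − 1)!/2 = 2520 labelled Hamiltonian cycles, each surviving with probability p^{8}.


K_8 has (8 − 1)!/2 = 2520 labelled Hamiltonian cycles.
For each such Hamiltonian cycle H, let X_H = 1 if all 8 edges of H are present in G. Then P[X_H = 1] = p^{8} = (7/8)^{8} = 5764801/16777216.
By linearity of expectation: E[X] = Σ_H E[X_H] = 2520 · p^{8} = 2520 · 5764801/16777216 = 1815912315/2097152.
Numerically: E[X] ≈ 866.

E[X] = 2520 · (7/8)^{8} = 1815912315/2097152 ≈ 866.


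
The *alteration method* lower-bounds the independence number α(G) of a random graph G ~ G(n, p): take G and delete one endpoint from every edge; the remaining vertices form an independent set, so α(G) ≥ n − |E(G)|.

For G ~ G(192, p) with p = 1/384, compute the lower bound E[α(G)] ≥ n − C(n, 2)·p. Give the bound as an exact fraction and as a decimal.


E[|E(G)|] = C(192, 2)·p = 18336 · (1/384) = 191/4.
E[α(G)] ≥ n − E[|E(G)|] = 192 − 191/4 = 577/4.
Numerically: ≈ 144.25000.
(This is only a lower bound; the true E[α(G)] may be larger.)

E[α(G)] ≥ 577/4 ≈ 144.25000.


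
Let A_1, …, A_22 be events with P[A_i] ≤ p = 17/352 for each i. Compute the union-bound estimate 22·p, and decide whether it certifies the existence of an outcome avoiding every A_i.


Union bound: P[∪_{i=1}^{22} A_i] ≤ Σ_i P[A_i] ≤ 22·p = 22·(17/352) = 17/16.
Numerically: 17/16 ≈ 1.062500.
Is 17/16 < 1? NO.
Since the bound 17/16 is ≥ 1, the union bound is uninformative here; it does NOT by itself certify existence.

22·p = 17/16 ≈ 1.062500; existence NOT certified by the union bound.


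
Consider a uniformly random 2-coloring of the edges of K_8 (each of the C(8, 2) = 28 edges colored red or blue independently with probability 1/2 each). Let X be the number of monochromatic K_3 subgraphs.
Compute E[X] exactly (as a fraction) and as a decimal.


Let X = Σ_S X_S over the C(8, 3) = 56 subsets S of size 3, where X_S = 1 if the K_3 on S is monochromatic.
For a fixed S, the K_3 on S has C(3, 2) = 3 edges. P[all 3 edges red] = (1/2)^3, and likewise for blue, so P[monochromatic] = 2·(1/2)^3 = 2^{1 − 3} = 1/4.
By linearity of expectation: E[X] = C(8, 3) · 2^{1 − 3} = 56 · 1/4 = 14.
Numerically: E[X] ≈ 14.00000.

E[X] = C(8,3)·2^(1−C(3,2)) = 14 ≈ 14.00000.


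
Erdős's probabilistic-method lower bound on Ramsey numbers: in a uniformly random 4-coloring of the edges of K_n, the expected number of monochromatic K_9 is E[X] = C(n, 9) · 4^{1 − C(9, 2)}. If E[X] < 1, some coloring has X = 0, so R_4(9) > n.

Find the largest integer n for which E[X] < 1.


We need C(n, 9) · 4^{1 − 36} < 1, i.e. C(n, 9) < 4^{36 − 1} = 1180591620717411303424.
Check values of n near the boundary:
  n = 912: C(912, 9) = 1156095740032081475120; 1156095740032081475120 < 1180591620717411303424? YES
  n = 913: C(913, 9) = 1167605542753639808390; 1167605542753639808390 < 1180591620717411303424? YES
  n = 914: C(914, 9) = 1179217089587653905932; 1179217089587653905932 < 1180591620717411303424? YES
  n = 915: C(915, 9) = 1190931166636537885130; 1190931166636537885130 < 1180591620717411303424? NO
The largest n with C(n, 9) < 1180591620717411303424 is n = 914 (where E[X] = 294804272396913476483/295147905179352825856 ≈ 0.998836). Hence R_4(9) > 914, i.e. R_4(9) ≥ 915.

Largest n = 914; hence R_4(9) > 914.


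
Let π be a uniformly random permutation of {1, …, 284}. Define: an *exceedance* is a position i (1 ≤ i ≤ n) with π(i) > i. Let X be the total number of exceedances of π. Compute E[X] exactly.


Write X = Σ_{i=1}^{284} X_i, where X_i = 1_{π(i) > i}.
For each fixed i, π(i) is uniform over {1, …, 284} (marginal of a uniform permutation), so P[π(i) > i] = (n − i)/n. Summing: Σ_{i=1}^{284} (n − i)/n = (0 + 1 + … + 283)/284 = 284(284 − 1)/(2·284) = (284 − 1)/2.
Hence E[X] = Σ_{i=1}^{284} (284 − i)/284 = 283/2 ≈ 141.5000.

E[X] = 283/2 = 141.5000.


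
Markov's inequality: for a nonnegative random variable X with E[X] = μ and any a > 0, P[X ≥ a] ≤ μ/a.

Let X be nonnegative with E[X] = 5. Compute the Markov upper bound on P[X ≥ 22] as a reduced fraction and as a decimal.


μ = E[X] = 5, a = 22.
Markov: P[X ≥ 22] ≤ μ/a = (5)/22 = 5/22.
Numerically: ≈ 0.227273.
(Since a = 22 > μ = 5.000000, the bound 5/22 is < 1 and informative.)

P[X ≥ 22] ≤ 5/22 ≈ 0.227273.


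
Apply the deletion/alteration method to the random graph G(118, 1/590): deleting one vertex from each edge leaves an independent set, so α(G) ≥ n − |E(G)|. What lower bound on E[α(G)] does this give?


E[|E(G)|] = C(118, 2)·p = 6903 · (1/590) = 117/10.
E[α(G)] ≥ n − E[|E(G)|] = 118 − 117/10 = 1063/10.
Numerically: ≈ 106.30000.
(This is only a lower bound; the true E[α(G)] may be larger.)

E[α(G)] ≥ 1063/10 ≈ 106.30000.


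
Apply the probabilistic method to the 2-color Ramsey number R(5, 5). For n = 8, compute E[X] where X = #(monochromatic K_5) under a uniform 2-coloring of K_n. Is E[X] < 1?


E[X] = C(8, 5) · 2^{1 − 10} = 56 · 2^{−9} = 56/512.
As a reduced fraction: E[X] = 7/64 ≈ 0.10938.
Is E[X] < 1? YES.
Since E[X] < 1, there exists a 2-coloring of K_{8} with no monochromatic K_5; hence R(5, 5) > 8.

E[X] = 7/64 ≈ 0.10938; E[X] < 1, so R(5, 5) > 8.


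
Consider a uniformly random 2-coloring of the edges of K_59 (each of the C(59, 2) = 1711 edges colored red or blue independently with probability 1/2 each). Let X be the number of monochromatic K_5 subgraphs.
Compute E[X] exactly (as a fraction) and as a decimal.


Let X = Σ_S X_S over the C(59, 5) = 5006386 subsets S of size 5, where X_S = 1 if the K_5 on S is monochromatic.
For a fixed S, the K_5 on S has C(5, 2) = 10 edges. P[all 10 edges red] = (1/2)^10, and likewise for blue, so P[monochromatic] = 2·(1/2)^10 = 2^{1 − 10} = 1/512.
By linearity of expectation: E[X] = C(59, 5) · 2^{1 − 10} = 5006386 · 1/512 = 2503193/256.
Numerically: E[X] ≈ 9778.0977.

E[X] = C(59,5)·2^(1−C(5,2)) = 2503193/256 ≈ 9778.0977.


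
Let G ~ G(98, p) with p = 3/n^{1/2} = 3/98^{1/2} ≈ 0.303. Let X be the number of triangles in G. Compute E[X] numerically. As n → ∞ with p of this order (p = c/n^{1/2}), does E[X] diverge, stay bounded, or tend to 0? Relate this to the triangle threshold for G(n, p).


Number of potential triangles: C(98, 3) = 152096.
Each occurs with probability p³ ≈ (0.303)³ ≈ 2.783073e-02.
By linearity: E[X] = C(98, 3)·p³ ≈ 152096 · 2.783073e-02 ≈ 4232.9432.
Since α = 1/2 < 1, p = c/n^{1/2} ≫ 1/n is above the triangle threshold p ~ 1/n. Asymptotically E[X] ~ (c³/6)·n^{3(1−α)} = (3³/6)·n^{1.5} → ∞; triangles are abundant w.h.p.

E[X] ≈ 4232.9432; in regime p = Θ(1/n^{1/2}) E[X] diverges (above the triangle threshold p ~ 1/n).


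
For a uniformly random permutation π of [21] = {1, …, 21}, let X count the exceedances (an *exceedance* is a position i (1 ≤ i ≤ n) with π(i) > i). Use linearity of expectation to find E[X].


Write X = Σ_{i=1}^{21} X_i, where X_i = 1_{π(i) > i}.
For each fixed i, π(i) is uniform over {1, …, 21} (marginal of a uniform permutation), so P[π(i) > i] = (n − i)/n. Summing: Σ_{i=1}^{21} (n − i)/n = (0 + 1 + … + 20)/21 = 21(21 − 1)/(2·21) = (21 − 1)/2.
Hence E[X] = Σ_{i=1}^{21} (21 − i)/21 = 10 ≈ 10.0000.

E[X] = 10 = 10.0000.


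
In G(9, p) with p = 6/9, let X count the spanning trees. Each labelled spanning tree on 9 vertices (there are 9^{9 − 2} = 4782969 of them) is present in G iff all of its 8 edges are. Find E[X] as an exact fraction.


K_9 has 9^{9 − 2} = 4782969 labelled spanning trees.
For each such spanning tree H, let X_H = 1 if all 8 edges of H are present in G. Then P[X_H = 1] = p^{8} = (2/3)^{8} = 256/6561.
Summing the indicators: E[X] = Σ_H E[X_H] = 4782969 · p^{8} = 4782969 · 256/6561 = 186624.
Numerically: E[X] ≈ 186624.

E[X] = 4782969 · (2/3)^{8} = 186624 ≈ 186624.


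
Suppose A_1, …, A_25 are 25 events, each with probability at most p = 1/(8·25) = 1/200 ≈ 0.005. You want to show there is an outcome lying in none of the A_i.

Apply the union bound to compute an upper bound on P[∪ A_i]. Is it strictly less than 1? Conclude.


Union bound: P[∪_{i=1}^{25} A_i] ≤ Σ_i P[A_i] ≤ 25·p = 25·(1/200) = 1/8.
Numerically: 1/8 ≈ 0.125.
Is 1/8 < 1? YES.
Since P[∪ A_i] ≤ 1/8 < 1, the complement has P[∩ A_i^c] ≥ 1 − 1/8 = 7/8 > 0, so some outcome avoids every A_i.

25·p = 1/8 ≈ 0.125; existence CERTIFIED by the union bound.


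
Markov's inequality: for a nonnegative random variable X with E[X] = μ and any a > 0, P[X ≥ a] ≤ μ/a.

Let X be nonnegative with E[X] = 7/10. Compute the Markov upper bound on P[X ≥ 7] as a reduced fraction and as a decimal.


μ = E[X] = 7/10, a = 7.
Markov: P[X ≥ 7] ≤ μ/a = (7/10)/7 = 1/10.
Numerically: ≈ 0.10000.
(Since a = 7 > μ = 0.70000, the bound 1/10 is < 1 and informative.)

P[X ≥ 7] ≤ 1/10 ≈ 0.10000.


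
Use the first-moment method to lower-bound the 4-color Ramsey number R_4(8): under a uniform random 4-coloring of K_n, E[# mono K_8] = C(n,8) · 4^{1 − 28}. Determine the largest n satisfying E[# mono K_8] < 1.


We need C(n, 8) · 4^{1 − 28} < 1, i.e. C(n, 8) < 4^{28 − 1} = 18014398509481984.
Check values of n near the boundary:
  n = 404: C(404, 8) = 16415071523485570; 16415071523485570 < 18014398509481984? YES
  n = 405: C(405, 8) = 16745853821188050; 16745853821188050 < 18014398509481984? YES
  n = 406: C(406, 8) = 17082453897995850; 17082453897995850 < 18014398509481984? YES
  n = 407: C(407, 8) = 17424959239309050; 17424959239309050 < 18014398509481984? YES
  n = 408: C(408, 8) = 17773458424095231; 17773458424095231 < 18014398509481984? YES
  n = 409: C(409, 8) = 18128041135797879; 18128041135797879 < 18014398509481984? NO
The largest n with C(n, 8) < 18014398509481984 is n = 408 (where E[X] = 17773458424095231/18014398509481984 ≈ 0.986625). Hence R_4(8) > 408, i.e. R_4(8) ≥ 409.

Largest n = 408; hence R_4(8) > 408.


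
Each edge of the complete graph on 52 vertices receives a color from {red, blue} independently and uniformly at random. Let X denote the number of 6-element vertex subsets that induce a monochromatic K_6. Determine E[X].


Let X = Σ_S X_S over the C(52, 6) = 20358520 subsets S of size 6, where X_S = 1 if the K_6 on S is monochromatic.
For a fixed S, the K_6 on S has C(6, 2) = 15 edges. P[all 15 edges red] = (1/2)^15, and likewise for blue, so P[monochromatic] = 2·(1/2)^15 = 2^{1 − 15} = 1/16384.
By linearity of expectation: E[X] = C(52, 6) · 2^{1 − 15} = 20358520 · 1/16384 = 2544815/2048.
Numerically: E[X] ≈ 1242.58545.

E[X] = C(52,6)·2^(1−C(6,2)) = 2544815/2048 ≈ 1242.58545.


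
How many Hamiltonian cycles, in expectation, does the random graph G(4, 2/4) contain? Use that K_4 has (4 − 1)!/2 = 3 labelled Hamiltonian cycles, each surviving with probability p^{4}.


K_4 has (4 − 1)!/2 = 3 labelled Hamiltonian cycles.
For each such Hamiltonian cycle H, let X_H = 1 if all 4 edges of H are present in G. Then P[X_H = 1] = p^{4} = (1/2)^{4} = 1/16.
By linearity of expectation: E[X] = Σ_H E[X_H] = 3 · p^{4} = 3 · 1/16 = 3/16.
Numerically: E[X] ≈ 0.188.

E[X] = 3 · (1/2)^{4} = 3/16 ≈ 0.188.


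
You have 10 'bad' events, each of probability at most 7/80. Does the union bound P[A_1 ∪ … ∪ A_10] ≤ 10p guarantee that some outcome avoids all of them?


Union bound: P[∪_{i=1}^{10} A_i] ≤ Σ_i P[A_i] ≤ 10·p = 10·(7/80) = 7/8.
Numerically: 7/8 ≈ 0.87500.
Is 7/8 < 1? YES.
Since P[∪ A_i] ≤ 7/8 < 1, the complement has P[∩ A_i^c] ≥ 1 − 7/8 = 1/8 > 0, so some outcome avoids every A_i.

10·p = 7/8 ≈ 0.87500; existence CERTIFIED by the union bound.


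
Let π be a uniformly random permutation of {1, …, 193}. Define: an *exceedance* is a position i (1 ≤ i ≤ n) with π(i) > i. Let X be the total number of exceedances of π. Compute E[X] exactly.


Write X = Σ_{i=1}^{193} X_i, where X_i = 1_{π(i) > i}.
For each fixed i, π(i) is uniform over {1, …, 193} (marginal of a uniform permutation), so P[π(i) > i] = (n − i)/n. Summing: Σ_{i=1}^{193} (n − i)/n = (0 + 1 + … + 192)/193 = 193(193 − 1)/(2·193) = (193 − 1)/2.
Hence E[X] = Σ_{i=1}^{193} (193 − i)/193 = 96 ≈ 96.00000.

E[X] = 96 = 96.00000.


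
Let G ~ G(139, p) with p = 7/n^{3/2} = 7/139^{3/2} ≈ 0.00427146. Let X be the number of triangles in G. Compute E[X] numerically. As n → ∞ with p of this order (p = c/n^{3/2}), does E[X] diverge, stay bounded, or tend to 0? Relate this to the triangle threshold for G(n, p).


Number of potential triangles: C(139, 3) = 437989.
Each occurs with probability p³ ≈ (0.00427146)³ ≈ 7.79340990e-08.
By linearity: E[X] = C(139, 3)·p³ ≈ 437989 · 7.79340990e-08 ≈ 0.034134.
Since α = 3/2 > 1, p = c/n^{3/2} = o(1/n) is below the triangle threshold p ~ 1/n. Asymptotically E[X] ~ (c³/6)·n^{3(1−α)} = (7³/6)·n^{-1.5} → 0, so by Markov's inequality G has no triangles w.h.p.

E[X] ≈ 0.034134; in regime p = Θ(1/n^{3/2}) E[X] tends to 0 (below the triangle threshold p ~ 1/n).
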